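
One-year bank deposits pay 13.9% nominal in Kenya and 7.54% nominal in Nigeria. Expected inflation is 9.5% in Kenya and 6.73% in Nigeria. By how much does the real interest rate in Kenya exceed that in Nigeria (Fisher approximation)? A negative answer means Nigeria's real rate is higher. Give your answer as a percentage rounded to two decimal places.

Kenya: 13.9% − 9.5% = 4.400%
Nigeria: 7.54% − 6.73% = 0.810%
Differential = 3.590% → 3.59%.

3.59%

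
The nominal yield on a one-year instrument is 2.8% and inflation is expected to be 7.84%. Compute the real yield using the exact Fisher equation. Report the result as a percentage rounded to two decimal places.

1 + r = 1.02800 / 1.07840 = 0.953264
r = 0.953264 − 1 = -4.6736%, i.e. -4.67%.

-4.67%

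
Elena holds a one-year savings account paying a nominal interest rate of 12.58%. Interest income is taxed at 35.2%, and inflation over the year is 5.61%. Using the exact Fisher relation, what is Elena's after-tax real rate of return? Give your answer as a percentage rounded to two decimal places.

After-tax nominal return = 12.58% × (1 − 0.352) = 8.15184%.
1 + r = 1.0815184 / 1.05610 = 1.024068
After-tax real rate = 1.024068 − 1 → 2.41%.

2.41%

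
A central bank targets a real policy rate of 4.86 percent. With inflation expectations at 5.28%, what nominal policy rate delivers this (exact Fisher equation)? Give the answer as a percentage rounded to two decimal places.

(1 + i) = (1 + r)(1 + π) = 1.04860 × 1.05280 = 1.10396608
i = 1.10396608 − 1, so the required nominal rate is 10.40%.

10.40%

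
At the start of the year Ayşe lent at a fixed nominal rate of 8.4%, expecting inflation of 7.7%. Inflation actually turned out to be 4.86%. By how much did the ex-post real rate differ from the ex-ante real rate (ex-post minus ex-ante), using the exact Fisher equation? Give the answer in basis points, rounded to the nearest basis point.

273 basis points

Ex-ante: (1 + 0.0840)/(1 + 0.0770) − 1 = 0.6500%
Ex-post: (1 + 0.0840)/(1 + 0.0486) − 1 = 3.3759%
Difference (ex-post − ex-ante) = 2.7260% → 273 basis points.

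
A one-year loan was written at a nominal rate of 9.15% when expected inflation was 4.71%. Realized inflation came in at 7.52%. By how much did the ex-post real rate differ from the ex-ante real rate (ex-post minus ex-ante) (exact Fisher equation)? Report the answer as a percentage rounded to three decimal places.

-2.724%

Ex-ante: (1 + 0.0915)/(1 + 0.0471) − 1 = 4.2403%
Ex-post: (1 + 0.0915)/(1 + 0.0752) − 1 = 1.5160%
Difference (ex-post − ex-ante) = -2.7243% → -2.724%.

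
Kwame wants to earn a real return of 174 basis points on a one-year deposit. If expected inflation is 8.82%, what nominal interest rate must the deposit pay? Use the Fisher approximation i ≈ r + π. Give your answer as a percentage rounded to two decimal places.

10.56%

i ≈ r + π = 1.74% + 8.82% = 10.56%.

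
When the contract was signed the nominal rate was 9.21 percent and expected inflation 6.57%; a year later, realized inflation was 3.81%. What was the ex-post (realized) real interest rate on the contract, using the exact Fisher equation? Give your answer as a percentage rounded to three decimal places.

Ex-post: (1 + 0.0921)/(1 + 0.0381) − 1 = 5.2018%
So the realized real rate is 5.202%.

5.202%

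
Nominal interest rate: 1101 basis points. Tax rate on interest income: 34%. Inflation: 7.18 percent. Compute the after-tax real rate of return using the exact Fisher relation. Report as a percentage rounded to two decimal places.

After-tax nominal return = 11.01% × (1 − 0.34) = 7.2666%.
1 + r = 1.072666 / 1.07180 = 1.000808
After-tax real rate = 1.000808 − 1 → 0.08%.

0.08%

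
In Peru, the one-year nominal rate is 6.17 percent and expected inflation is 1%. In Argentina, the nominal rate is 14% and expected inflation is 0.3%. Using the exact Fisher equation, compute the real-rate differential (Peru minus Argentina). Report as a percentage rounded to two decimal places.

Peru: (1 + 0.0617)/(1 + 0.0100) − 1 = 5.1188%
Argentina: (1 + 0.1400)/(1 + 0.0030) − 1 = 13.6590%
Differential = 5.1188% − 13.6590% = -8.5402% → -8.54%.

-8.54%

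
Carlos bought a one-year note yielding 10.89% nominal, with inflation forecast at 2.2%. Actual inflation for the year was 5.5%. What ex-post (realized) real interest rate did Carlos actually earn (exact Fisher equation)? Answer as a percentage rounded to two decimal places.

5.11%

Ex-post: (1 + 0.1089)/(1 + 0.0550) − 1 = 5.1090%
So the realized real rate is 5.11%.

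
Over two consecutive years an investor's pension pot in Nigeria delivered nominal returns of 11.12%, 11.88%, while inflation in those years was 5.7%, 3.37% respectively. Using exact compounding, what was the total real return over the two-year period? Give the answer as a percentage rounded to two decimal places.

Nominal growth factor = 1.1112 × 1.1188 = 1.243211
Price-level growth factor = 1.0570 × 1.0337 = 1.092621
Real growth factor = 1.243211 / 1.092621 = 1.137824
Total real return = 1.137824 − 1 → 13.78%.

13.78%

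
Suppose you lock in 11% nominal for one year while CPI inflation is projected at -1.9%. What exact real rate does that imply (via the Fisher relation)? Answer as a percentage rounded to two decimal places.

By the Fisher relation, 1 + r = (1 + i)/(1 + π).
1 + r = 1.11000 / 0.98100 = 1.131498
r = 1.131498 − 1 = 13.1498%, i.e. 13.15%.

13.15%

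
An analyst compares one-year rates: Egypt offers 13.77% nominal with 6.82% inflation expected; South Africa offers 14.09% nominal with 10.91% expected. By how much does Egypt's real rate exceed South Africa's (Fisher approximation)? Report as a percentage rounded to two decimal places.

Egypt: 13.77% − 6.82% = 6.950%
South Africa: 14.09% − 10.91% = 3.180%
Differential = 3.770% → 3.77%.

3.77%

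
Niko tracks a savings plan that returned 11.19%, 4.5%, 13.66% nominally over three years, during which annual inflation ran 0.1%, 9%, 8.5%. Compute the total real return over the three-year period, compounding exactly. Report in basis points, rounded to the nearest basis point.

1156 basis points

Nominal growth factor = 1.1119 × 1.0450 × 1.1366 = 1.320656
Price-level growth factor = 1.0010 × 1.0900 × 1.0850 = 1.183833
Real growth factor = 1.320656 / 1.183833 = 1.115577
Total real return = 1.115577 − 1 → 1156 basis points.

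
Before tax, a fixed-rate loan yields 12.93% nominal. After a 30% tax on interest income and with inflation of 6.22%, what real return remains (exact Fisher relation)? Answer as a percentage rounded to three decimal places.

After-tax nominal return = 12.93% × (1 − 0.3) = 9.0510%.
1 + r = 1.09051 / 1.06220 = 1.026652
After-tax real rate = 1.026652 − 1 → 2.665%.

2.665%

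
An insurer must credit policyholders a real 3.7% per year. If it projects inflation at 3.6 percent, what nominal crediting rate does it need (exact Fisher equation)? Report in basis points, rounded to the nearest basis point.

743 basis points

(1 + i) = (1 + r)(1 + π) = 1.03700 × 1.03600 = 1.074332
i = 1.074332 − 1, so the required nominal rate is 743 basis points.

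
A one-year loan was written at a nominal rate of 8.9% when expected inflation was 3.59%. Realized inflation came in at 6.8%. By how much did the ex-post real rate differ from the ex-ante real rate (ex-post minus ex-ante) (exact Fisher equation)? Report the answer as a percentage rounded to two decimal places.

Ex-ante: (1 + 0.0890)/(1 + 0.0359) − 1 = 5.1260%
Ex-post: (1 + 0.0890)/(1 + 0.0680) − 1 = 1.9663%
Difference (ex-post − ex-ante) = -3.1597% → -3.16%.

-3.16%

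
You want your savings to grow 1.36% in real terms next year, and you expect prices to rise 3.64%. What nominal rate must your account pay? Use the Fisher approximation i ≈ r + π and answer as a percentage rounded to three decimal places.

i ≈ r + π = 1.36% + 3.64% = 5.000%.

5.000%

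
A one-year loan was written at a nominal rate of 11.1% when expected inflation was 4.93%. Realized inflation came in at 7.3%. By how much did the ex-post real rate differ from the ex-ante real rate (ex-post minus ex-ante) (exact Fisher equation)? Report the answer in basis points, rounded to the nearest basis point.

Ex-ante: (1 + 0.1110)/(1 + 0.0493) − 1 = 5.8801%
Ex-post: (1 + 0.1110)/(1 + 0.0730) − 1 = 3.5415%
Difference (ex-post − ex-ante) = -2.3386% → -234 basis points.

-234 basis points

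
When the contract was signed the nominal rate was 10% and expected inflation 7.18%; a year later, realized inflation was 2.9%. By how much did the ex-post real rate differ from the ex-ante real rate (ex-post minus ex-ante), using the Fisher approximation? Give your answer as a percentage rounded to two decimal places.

Ex-ante: 10% − 7.18% = 2.820%
Ex-post: 10% − 2.9% = 7.100%
Difference (ex-post − ex-ante) = 4.2800% → 4.28%.

4.28%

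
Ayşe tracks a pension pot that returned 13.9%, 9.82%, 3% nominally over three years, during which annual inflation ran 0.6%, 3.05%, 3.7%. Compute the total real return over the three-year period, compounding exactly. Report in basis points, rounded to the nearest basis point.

Nominal growth factor = 1.1390 × 1.0982 × 1.0300 = 1.288375
Price-level growth factor = 1.0060 × 1.0305 × 1.0370 = 1.075040
Real growth factor = 1.288375 / 1.075040 = 1.198444
Total real return = 1.198444 − 1 → 1984 basis points.

1984 basis points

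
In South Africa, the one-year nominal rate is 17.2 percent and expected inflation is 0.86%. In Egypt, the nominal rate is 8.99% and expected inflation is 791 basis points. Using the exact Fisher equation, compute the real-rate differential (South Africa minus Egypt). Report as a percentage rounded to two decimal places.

15.20%

South Africa: (1 + 0.1720)/(1 + 0.0086) − 1 = 16.2007%
Egypt: (1 + 0.0899)/(1 + 0.0791) − 1 = 1.0008%
Differential = 16.2007% − 1.0008% = 15.1998% → 15.20%.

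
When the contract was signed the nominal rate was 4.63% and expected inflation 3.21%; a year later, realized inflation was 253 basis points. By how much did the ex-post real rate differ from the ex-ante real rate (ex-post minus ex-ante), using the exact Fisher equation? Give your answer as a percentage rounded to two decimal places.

Ex-ante: (1 + 0.0463)/(1 + 0.0321) − 1 = 1.3758%
Ex-post: (1 + 0.0463)/(1 + 0.0253) − 1 = 2.0482%
Difference (ex-post − ex-ante) = 0.6723% → 0.67%.

0.67%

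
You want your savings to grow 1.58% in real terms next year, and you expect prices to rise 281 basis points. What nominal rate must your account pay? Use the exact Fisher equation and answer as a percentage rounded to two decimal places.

(1 + i) = (1 + r)(1 + π) = 1.01580 × 1.02810 = 1.04434398
i = 1.04434398 − 1, so the required nominal rate is 4.43%.

4.43%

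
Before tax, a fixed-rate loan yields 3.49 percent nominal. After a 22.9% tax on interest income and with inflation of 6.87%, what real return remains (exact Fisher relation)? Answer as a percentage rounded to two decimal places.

-3.91%

After-tax nominal return = 3.49% × (1 − 0.229) = 2.69079%.
1 + r = 1.0269079 / 1.06870 = 0.960894
After-tax real rate = 0.960894 − 1 → -3.91%.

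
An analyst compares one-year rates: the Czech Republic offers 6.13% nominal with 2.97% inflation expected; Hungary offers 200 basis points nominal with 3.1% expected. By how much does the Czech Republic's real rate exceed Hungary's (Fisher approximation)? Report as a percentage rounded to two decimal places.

4.26%

The Czech Republic: 6.13% − 2.97% = 3.160%
Hungary: 2% − 3.1% = -1.100%
Differential = 4.260% → 4.26%.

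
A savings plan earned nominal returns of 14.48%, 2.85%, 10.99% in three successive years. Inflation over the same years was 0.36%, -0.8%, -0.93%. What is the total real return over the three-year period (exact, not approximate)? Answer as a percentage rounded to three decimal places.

32.496%

Nominal growth factor = 1.1448 × 1.0285 × 1.1099 = 1.306826
Price-level growth factor = 1.0036 × 0.9920 × 0.9907 = 0.986312
Real growth factor = 1.306826 / 0.986312 = 1.324962
Total real return = 1.324962 − 1 → 32.496%.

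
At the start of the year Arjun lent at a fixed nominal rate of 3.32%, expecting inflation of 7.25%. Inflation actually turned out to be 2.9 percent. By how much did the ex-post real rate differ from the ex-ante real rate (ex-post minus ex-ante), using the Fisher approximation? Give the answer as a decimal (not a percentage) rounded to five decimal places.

Ex-ante: 3.32% − 7.25% = -3.930%
Ex-post: 3.32% − 2.9% = 0.420%
Difference (ex-post − ex-ante) = 4.3500% → 0.04350.

0.04350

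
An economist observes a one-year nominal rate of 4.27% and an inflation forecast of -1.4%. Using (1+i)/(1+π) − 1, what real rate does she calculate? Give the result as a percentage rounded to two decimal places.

By the Fisher relation, 1 + r = (1 + i)/(1 + π).
1 + r = 1.04270 / 0.98600 = 1.057505
r = 1.057505 − 1 = 5.7505%, i.e. 5.75%.

5.75%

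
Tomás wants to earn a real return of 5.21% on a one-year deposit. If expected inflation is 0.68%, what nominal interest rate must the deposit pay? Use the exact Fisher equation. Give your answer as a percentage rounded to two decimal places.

(1 + i) = (1 + r)(1 + π) = 1.05210 × 1.00680 = 1.05925428
i = 1.05925428 − 1, so the required nominal rate is 5.93%.

5.93%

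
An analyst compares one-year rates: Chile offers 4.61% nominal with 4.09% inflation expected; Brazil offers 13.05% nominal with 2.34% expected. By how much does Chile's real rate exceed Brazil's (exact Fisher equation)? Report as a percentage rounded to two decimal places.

Chile: (1 + 0.0461)/(1 + 0.0409) − 1 = 0.4996%
Brazil: (1 + 0.1305)/(1 + 0.0234) − 1 = 10.4651%
Differential = 0.4996% − 10.4651% = -9.9655% → -9.97%.

-9.97%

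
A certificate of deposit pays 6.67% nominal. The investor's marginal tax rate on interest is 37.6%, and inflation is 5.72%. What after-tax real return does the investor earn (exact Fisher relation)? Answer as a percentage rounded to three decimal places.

After-tax nominal return = 6.67% × (1 − 0.376) = 4.16208%.
1 + r = 1.0416208 / 1.05720 = 0.985264
After-tax real rate = 0.985264 − 1 → -1.474%.

-1.474%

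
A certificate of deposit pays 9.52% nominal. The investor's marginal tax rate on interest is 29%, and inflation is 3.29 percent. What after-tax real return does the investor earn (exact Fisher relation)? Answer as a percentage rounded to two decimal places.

3.36%

After-tax nominal return = 9.52% × (1 − 0.29) = 6.7592%.
1 + r = 1.067592 / 1.03290 = 1.033587
After-tax real rate = 1.033587 − 1 → 3.36%.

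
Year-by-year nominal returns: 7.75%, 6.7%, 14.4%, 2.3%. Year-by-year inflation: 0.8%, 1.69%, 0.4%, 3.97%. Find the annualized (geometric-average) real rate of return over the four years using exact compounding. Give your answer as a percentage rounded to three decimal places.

5.895%

Compound the nominal returns: 1.0775 × 1.0670 × 1.1440 × 1.0230 = 1.34549893.
Compound inflation: 1.0080 × 1.0169 × 1.0040 × 1.0397 = 1.06999201.
Deflate: 1.34549893 / 1.06999201 = 1.25748502.
Annualized real rate = 1.25748502^(1/4) − 1 = 5.8951% → 5.895%.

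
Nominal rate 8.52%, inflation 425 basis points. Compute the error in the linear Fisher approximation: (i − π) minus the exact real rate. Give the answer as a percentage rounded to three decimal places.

Approximate: r ≈ 8.520% − 4.250% = 4.2700%
Exact: (1 + 0.0852)/(1 + 0.0425) − 1 = 4.0959%
Error = 4.2700% − 4.0959% = 0.1741% → 0.174%.

0.174%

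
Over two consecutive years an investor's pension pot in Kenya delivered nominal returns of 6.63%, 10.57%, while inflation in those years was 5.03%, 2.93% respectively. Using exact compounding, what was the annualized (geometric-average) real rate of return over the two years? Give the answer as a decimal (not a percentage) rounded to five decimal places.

0.04431

Compound the nominal returns: 1.0663 × 1.1057 = 1.17900791.
Compound inflation: 1.0503 × 1.0293 = 1.08107379.
Deflate: 1.17900791 / 1.08107379 = 1.09058967.
Annualized real rate = 1.09058967^(1/2) − 1 = 4.4313% → 0.04431.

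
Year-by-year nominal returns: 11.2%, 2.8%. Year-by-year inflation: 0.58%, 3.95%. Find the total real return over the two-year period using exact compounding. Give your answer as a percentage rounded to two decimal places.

9.34%

Compound the nominal returns: 1.1120 × 1.0280 = 1.143136.
Compound inflation: 1.0058 × 1.0395 = 1.045529.
Deflate: 1.143136 / 1.045529 = 1.093356.
Total real return = 1.093356 − 1 → 9.34%.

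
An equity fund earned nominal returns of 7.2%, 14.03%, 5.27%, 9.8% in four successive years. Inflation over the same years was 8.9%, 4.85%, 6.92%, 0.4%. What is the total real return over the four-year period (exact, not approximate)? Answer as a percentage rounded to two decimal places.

15.27%

Compound the nominal returns: 1.0720 × 1.1403 × 1.0527 × 1.0980 = 1.412931.
Compound inflation: 1.0890 × 1.0485 × 1.0692 × 1.0040 = 1.225714.
Deflate: 1.412931 / 1.225714 = 1.152741.
Total real return = 1.152741 − 1 → 15.27%.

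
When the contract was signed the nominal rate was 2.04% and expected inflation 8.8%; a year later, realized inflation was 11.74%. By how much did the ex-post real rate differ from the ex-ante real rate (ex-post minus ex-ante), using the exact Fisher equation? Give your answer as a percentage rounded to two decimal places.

-2.47%

Ex-ante: (1 + 0.0204)/(1 + 0.0880) − 1 = -6.2132%
Ex-post: (1 + 0.0204)/(1 + 0.1174) − 1 = -8.6809%
Difference (ex-post − ex-ante) = -2.4676% → -2.47%.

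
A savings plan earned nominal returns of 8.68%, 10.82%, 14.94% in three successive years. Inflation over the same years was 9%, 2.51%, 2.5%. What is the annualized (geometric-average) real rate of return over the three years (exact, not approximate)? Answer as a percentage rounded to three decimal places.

Compound the nominal returns: 1.0868 × 1.1082 × 1.1494 = 1.38432789.
Compound inflation: 1.0900 × 1.0251 × 1.0250 = 1.14529298.
Deflate: 1.38432789 / 1.14529298 = 1.20871071.
Annualized real rate = 1.20871071^(1/3) − 1 = 6.5224% → 6.522%.

6.522%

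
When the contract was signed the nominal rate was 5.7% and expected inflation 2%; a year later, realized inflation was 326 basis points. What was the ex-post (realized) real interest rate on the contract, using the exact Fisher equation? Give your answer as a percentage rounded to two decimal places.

Ex-post: (1 + 0.0570)/(1 + 0.0326) − 1 = 2.3630%
So the realized real rate is 2.36%.

2.36%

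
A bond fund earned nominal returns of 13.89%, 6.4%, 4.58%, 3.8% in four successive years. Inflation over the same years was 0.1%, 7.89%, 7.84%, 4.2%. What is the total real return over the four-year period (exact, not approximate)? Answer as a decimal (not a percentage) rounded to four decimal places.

Nominal growth factor = 1.1389 × 1.0640 × 1.0458 × 1.0380 = 1.315447
Price-level growth factor = 1.0010 × 1.0789 × 1.0784 × 1.0420 = 1.213565
Real growth factor = 1.315447 / 1.213565 = 1.083953
Total real return = 1.083953 − 1 → 0.0840.

0.0840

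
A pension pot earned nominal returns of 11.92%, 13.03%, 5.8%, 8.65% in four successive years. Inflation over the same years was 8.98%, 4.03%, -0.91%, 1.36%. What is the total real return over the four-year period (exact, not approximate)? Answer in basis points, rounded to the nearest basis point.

Nominal growth factor = 1.1192 × 1.1303 × 1.0580 × 1.0865 = 1.454176
Price-level growth factor = 1.0898 × 1.0403 × 0.9909 × 1.0136 = 1.138680
Real growth factor = 1.454176 / 1.138680 = 1.277071
Total real return = 1.277071 − 1 → 2771 basis points.

2771 basis points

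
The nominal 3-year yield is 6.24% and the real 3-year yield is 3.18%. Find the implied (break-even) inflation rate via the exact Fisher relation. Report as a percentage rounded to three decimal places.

2.966%

(1 + π) = (1 + i)/(1 + r) = 1.06240 / 1.03180 = 1.029657
Break-even inflation = 1.029657 − 1 → 2.966%.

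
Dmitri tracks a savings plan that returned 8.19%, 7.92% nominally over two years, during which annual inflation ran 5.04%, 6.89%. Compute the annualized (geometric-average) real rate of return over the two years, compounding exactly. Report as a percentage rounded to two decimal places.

1.98%

Compound the nominal returns: 1.0819 × 1.0792 = 1.16758648.
Compound inflation: 1.0504 × 1.0689 = 1.12277256.
Deflate: 1.16758648 / 1.12277256 = 1.03991362.
Annualized real rate = 1.03991362^(1/2) − 1 = 1.9762% → 1.98%.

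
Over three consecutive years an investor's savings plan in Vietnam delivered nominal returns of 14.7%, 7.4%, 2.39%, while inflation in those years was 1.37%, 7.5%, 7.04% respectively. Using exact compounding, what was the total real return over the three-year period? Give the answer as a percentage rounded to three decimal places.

8.134%

Nominal growth factor = 1.1470 × 1.0740 × 1.0239 = 1.261320
Price-level growth factor = 1.0137 × 1.0750 × 1.0704 = 1.166444
Real growth factor = 1.261320 / 1.166444 = 1.081337
Total real return = 1.081337 − 1 → 8.134%.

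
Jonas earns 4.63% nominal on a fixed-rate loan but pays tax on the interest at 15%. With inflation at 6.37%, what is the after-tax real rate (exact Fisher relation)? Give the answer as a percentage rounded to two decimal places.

-2.29%

After-tax nominal return = 4.63% × (1 − 0.15) = 3.9355%.
1 + r = 1.039355 / 1.06370 = 0.977113
After-tax real rate = 0.977113 − 1 → -2.29%.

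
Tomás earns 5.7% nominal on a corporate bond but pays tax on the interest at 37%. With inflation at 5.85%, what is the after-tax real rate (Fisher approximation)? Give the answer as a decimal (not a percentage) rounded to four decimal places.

After-tax nominal return = 5.7% × (1 − 0.37) = 3.5910%.
r ≈ 3.5910% − 5.85% → -0.0226.

-0.0226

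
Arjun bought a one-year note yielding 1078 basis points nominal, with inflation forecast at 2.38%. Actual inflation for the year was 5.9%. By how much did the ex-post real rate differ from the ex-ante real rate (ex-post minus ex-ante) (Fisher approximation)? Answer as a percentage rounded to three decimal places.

Ex-ante: 10.78% − 2.38% = 8.400%
Ex-post: 10.78% − 5.9% = 4.880%
Difference (ex-post − ex-ante) = -3.5200% → -3.520%.

-3.520%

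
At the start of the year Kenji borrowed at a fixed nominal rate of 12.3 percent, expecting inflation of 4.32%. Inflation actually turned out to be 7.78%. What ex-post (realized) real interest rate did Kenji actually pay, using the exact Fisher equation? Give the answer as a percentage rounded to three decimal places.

4.194%

Ex-post: (1 + 0.1230)/(1 + 0.0778) − 1 = 4.1937%
So the realized real rate is 4.194%.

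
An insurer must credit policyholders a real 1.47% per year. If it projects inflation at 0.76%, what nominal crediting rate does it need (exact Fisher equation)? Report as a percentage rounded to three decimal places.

2.241%

(1 + i) = (1 + r)(1 + π) = 1.01470 × 1.00760 = 1.02241172
i = 1.02241172 − 1, so the required nominal rate is 2.241%.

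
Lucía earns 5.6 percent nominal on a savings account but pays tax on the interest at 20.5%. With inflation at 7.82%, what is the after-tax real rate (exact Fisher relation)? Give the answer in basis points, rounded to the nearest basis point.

-312 basis points

After-tax nominal return = 5.6% × (1 − 0.205) = 4.4520%.
1 + r = 1.04452 / 1.07820 = 0.968763
After-tax real rate = 0.968763 − 1 → -312 basis points.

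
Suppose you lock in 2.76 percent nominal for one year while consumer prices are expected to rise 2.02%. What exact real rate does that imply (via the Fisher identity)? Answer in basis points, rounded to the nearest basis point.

73 basis points

1 + r = 1.02760 / 1.02020 = 1.007253
r = 1.007253 − 1 = 0.7253%, i.e. 73 basis points.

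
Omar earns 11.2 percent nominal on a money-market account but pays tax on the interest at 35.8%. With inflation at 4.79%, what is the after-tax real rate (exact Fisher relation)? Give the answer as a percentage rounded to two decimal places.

After-tax nominal return = 11.2% × (1 − 0.358) = 7.1904%.
1 + r = 1.071904 / 1.04790 = 1.022907
After-tax real rate = 1.022907 − 1 → 2.29%.

2.29%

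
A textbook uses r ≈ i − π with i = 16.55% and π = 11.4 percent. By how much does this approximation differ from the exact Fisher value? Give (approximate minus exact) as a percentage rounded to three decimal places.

0.527%

Approximate: r ≈ 16.550% − 11.400% = 5.1500%
Exact: (1 + 0.1655)/(1 + 0.1140) − 1 = 4.6230%
Error = 5.1500% − 4.6230% = 0.5270% → 0.527%.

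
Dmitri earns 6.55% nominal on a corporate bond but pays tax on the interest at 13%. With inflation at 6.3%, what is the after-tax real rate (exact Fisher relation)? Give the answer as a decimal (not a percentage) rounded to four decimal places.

-0.0057

After-tax nominal return = 6.55% × (1 − 0.13) = 5.6985%.
1 + r = 1.056985 / 1.06300 = 0.994341
After-tax real rate = 0.994341 − 1 → -0.0057.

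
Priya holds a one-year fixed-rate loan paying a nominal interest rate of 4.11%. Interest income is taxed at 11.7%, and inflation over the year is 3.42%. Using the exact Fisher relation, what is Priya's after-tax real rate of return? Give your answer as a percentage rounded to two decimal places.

0.20%

After-tax nominal return = 4.11% × (1 − 0.117) = 3.62913%.
1 + r = 1.0362913 / 1.03420 = 1.002022
After-tax real rate = 1.002022 − 1 → 0.20%.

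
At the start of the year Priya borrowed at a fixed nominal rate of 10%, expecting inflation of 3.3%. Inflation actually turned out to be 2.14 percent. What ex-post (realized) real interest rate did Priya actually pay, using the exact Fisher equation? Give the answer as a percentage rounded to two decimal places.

Ex-post: (1 + 0.1000)/(1 + 0.0214) − 1 = 7.6953%
So the realized real rate is 7.70%.

7.70%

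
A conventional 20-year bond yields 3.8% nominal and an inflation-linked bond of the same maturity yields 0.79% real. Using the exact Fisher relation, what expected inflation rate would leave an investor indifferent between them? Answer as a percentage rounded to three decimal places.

(1 + π) = (1 + i)/(1 + r) = 1.03800 / 1.00790 = 1.029864
Break-even inflation = 1.029864 − 1 → 2.986%.

2.986%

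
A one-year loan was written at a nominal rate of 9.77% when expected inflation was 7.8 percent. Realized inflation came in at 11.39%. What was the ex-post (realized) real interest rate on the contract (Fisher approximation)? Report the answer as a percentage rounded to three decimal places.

Ex-post: 9.77% − 11.39% = -1.620%
So the realized real rate is -1.620%.

-1.620%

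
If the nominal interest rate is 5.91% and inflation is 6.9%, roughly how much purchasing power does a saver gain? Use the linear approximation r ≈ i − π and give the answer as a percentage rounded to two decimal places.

r ≈ i − π = 5.91% − 6.9% = -0.99%.

-0.99%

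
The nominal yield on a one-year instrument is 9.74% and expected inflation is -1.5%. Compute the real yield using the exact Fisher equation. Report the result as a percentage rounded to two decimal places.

1 + r = 1.09740 / 0.98500 = 1.114112
r = 1.114112 − 1 = 11.4112%, i.e. 11.41%.

11.41%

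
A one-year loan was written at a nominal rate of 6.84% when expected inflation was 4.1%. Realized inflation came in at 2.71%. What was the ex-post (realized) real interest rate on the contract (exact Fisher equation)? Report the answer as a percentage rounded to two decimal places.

4.02%

Ex-post: (1 + 0.0684)/(1 + 0.0271) − 1 = 4.0210%
So the realized real rate is 4.02%.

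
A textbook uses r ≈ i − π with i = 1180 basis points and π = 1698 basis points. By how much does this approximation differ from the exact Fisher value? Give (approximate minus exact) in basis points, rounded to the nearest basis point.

-75 basis points

Approximate: r ≈ 11.800% − 16.980% = -5.1800%
Exact: (1 + 0.1180)/(1 + 0.1698) − 1 = -4.4281%
Error = -5.1800% − (-4.4281%) = -0.7519% → -75 basis points.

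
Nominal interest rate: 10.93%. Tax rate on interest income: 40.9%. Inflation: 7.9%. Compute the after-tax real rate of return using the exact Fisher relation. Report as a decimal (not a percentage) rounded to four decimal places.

After-tax nominal return = 10.93% × (1 − 0.409) = 6.45963%.
1 + r = 1.0645963 / 1.07900 = 0.986651
After-tax real rate = 0.986651 − 1 → -0.0133.

-0.0133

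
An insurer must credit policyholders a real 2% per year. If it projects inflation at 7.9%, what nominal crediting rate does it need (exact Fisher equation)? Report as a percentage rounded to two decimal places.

10.06%

(1 + i) = (1 + r)(1 + π) = 1.02000 × 1.07900 = 1.10058
i = 1.10058 − 1, so the required nominal rate is 10.06%.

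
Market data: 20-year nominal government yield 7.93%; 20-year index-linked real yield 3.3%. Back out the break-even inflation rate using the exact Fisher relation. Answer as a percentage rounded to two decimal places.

(1 + π) = (1 + i)/(1 + r) = 1.07930 / 1.03300 = 1.044821
Break-even inflation = 1.044821 − 1 → 4.48%.

4.48%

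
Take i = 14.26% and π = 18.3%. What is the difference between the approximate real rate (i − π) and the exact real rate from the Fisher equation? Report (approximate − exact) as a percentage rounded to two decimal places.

-0.62%

Approximate: r ≈ 14.260% − 18.300% = -4.0400%
Exact: (1 + 0.1426)/(1 + 0.1830) − 1 = -3.41505%
Error = -4.0400% − (-3.41505%) = -0.62495% → -0.62%.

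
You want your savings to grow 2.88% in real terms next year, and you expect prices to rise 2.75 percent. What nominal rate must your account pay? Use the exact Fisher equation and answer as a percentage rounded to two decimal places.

(1 + i) = (1 + r)(1 + π) = 1.02880 × 1.02750 = 1.057092
i = 1.057092 − 1, so the required nominal rate is 5.71%.

5.71%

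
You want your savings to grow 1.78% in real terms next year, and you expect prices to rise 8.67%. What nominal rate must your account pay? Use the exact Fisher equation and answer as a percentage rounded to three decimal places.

10.604%

(1 + i) = (1 + r)(1 + π) = 1.01780 × 1.08670 = 1.10604326
i = 1.10604326 − 1, so the required nominal rate is 10.604%.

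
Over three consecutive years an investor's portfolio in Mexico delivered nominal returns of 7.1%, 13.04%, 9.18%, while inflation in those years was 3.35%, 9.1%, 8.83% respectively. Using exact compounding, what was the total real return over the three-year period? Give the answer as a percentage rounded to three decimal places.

Nominal growth factor = 1.0710 × 1.1304 × 1.0918 = 1.321797
Price-level growth factor = 1.0335 × 1.0910 × 1.0883 = 1.227111
Real growth factor = 1.321797 / 1.227111 = 1.077162
Total real return = 1.077162 − 1 → 7.716%.

7.716%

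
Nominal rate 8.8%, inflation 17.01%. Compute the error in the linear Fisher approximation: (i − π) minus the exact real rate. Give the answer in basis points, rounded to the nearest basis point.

Approximate: r ≈ 8.800% − 17.010% = -8.2100%
Exact: (1 + 0.0880)/(1 + 0.1701) − 1 = -7.0165%
Error = -8.2100% − (-7.0165%) = -1.1935% → -119 basis points.

-119 basis points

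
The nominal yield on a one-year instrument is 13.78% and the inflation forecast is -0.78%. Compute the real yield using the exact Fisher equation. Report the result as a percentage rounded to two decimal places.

14.67%

1 + r = 1.13780 / 0.99220 = 1.146745
r = 1.146745 − 1 = 14.6745%, i.e. 14.67%.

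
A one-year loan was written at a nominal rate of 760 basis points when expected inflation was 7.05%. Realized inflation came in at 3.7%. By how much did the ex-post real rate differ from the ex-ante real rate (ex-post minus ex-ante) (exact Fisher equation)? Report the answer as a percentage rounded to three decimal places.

Ex-ante: (1 + 0.0760)/(1 + 0.0705) − 1 = 0.5138%
Ex-post: (1 + 0.0760)/(1 + 0.0370) − 1 = 3.7608%
Difference (ex-post − ex-ante) = 3.2471% → 3.247%.

3.247%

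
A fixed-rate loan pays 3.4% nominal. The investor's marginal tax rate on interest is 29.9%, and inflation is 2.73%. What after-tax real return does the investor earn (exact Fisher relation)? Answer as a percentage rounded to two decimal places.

-0.34%

After-tax nominal return = 3.4% × (1 − 0.299) = 2.3834%.
1 + r = 1.023834 / 1.02730 = 0.996626
After-tax real rate = 0.996626 − 1 → -0.34%.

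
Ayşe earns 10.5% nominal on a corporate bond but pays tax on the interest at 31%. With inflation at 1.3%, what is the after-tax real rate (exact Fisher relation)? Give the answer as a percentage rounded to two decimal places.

5.87%

After-tax nominal return = 10.5% × (1 − 0.31) = 7.2450%.
1 + r = 1.07245 / 1.01300 = 1.058687
After-tax real rate = 1.058687 − 1 → 5.87%.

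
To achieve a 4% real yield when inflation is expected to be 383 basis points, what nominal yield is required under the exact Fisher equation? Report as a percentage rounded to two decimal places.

(1 + i) = (1 + r)(1 + π) = 1.04000 × 1.03830 = 1.079832
i = 1.079832 − 1, so the required nominal rate is 7.98%.

7.98%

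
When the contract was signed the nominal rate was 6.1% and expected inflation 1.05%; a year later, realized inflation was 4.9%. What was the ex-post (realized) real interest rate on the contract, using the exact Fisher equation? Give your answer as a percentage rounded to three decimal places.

Ex-post: (1 + 0.0610)/(1 + 0.0490) − 1 = 1.1439%
So the realized real rate is 1.144%.

1.144%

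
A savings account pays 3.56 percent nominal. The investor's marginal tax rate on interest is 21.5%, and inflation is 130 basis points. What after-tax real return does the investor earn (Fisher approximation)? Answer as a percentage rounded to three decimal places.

After-tax nominal return = 3.56% × (1 − 0.215) = 2.7946%.
r ≈ 2.7946% − 1.3% → 1.495%.

1.495%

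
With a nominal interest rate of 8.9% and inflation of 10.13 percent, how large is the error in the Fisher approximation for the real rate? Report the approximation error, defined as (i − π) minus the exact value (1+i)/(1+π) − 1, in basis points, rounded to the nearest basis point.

Approximate: r ≈ 8.900% − 10.130% = -1.2300%
Exact: (1 + 0.0890)/(1 + 0.1013) − 1 = -1.1169%
Error = -1.2300% − (-1.1169%) = -0.1131% → -11 basis points.

-11 basis points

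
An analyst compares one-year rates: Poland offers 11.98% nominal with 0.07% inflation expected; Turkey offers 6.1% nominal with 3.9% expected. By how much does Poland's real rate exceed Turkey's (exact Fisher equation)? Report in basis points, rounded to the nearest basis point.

978 basis points

Poland: (1 + 0.1198)/(1 + 0.0007) − 1 = 11.9017%
Turkey: (1 + 0.0610)/(1 + 0.0390) − 1 = 2.1174%
Differential = 11.9017% − 2.1174% = 9.7842% → 978 basis points.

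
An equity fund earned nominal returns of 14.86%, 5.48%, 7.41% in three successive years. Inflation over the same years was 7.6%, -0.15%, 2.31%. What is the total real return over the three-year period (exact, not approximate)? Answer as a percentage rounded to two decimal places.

18.39%

Compound the nominal returns: 1.1486 × 1.0548 × 1.0741 = 1.301319.
Compound inflation: 1.0760 × 0.9985 × 1.0231 = 1.099204.
Deflate: 1.301319 / 1.099204 = 1.183873.
Total real return = 1.183873 − 1 → 18.39%.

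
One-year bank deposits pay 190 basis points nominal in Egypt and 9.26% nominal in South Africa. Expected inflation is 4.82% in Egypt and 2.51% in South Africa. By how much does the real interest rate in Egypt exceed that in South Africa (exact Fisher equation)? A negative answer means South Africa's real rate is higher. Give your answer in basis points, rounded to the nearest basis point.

-937 basis points

Egypt: (1 + 0.0190)/(1 + 0.0482) − 1 = -2.7857%
South Africa: (1 + 0.0926)/(1 + 0.0251) − 1 = 6.5847%
Differential = -2.7857% − 6.5847% = -9.3705% → -937 basis points.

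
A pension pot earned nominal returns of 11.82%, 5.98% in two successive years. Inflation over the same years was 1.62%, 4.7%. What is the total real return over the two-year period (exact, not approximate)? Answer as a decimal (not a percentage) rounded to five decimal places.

Nominal growth factor = 1.1182 × 1.0598 = 1.185068
Price-level growth factor = 1.0162 × 1.0470 = 1.063961
Real growth factor = 1.185068 / 1.063961 = 1.113826
Total real return = 1.113826 − 1 → 0.11383.

0.11383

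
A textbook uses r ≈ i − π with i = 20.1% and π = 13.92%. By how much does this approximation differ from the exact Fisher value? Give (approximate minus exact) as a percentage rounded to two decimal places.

Approximate: r ≈ 20.100% − 13.920% = 6.1800%
Exact: (1 + 0.2010)/(1 + 0.1392) − 1 = 5.4249%
Error = 6.1800% − 5.4249% = 0.7551% → 0.76%.

0.76%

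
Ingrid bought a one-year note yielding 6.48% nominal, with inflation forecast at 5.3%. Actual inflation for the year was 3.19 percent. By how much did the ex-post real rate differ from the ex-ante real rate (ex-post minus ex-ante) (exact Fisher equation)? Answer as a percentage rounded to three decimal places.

2.068%

Ex-ante: (1 + 0.0648)/(1 + 0.0530) − 1 = 1.1206%
Ex-post: (1 + 0.0648)/(1 + 0.0319) − 1 = 3.1883%
Difference (ex-post − ex-ante) = 2.0677% → 2.068%.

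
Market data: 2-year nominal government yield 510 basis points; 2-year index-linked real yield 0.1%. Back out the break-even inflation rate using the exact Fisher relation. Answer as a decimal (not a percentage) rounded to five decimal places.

0.04995

(1 + π) = (1 + i)/(1 + r) = 1.05100 / 1.00100 = 1.049950
Break-even inflation = 1.049950 − 1 → 0.04995.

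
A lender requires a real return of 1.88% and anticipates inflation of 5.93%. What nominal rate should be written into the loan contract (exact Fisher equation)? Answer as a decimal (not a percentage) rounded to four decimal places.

0.0792

(1 + i) = (1 + r)(1 + π) = 1.01880 × 1.05930 = 1.07921484
i = 1.07921484 − 1, so the required nominal rate is 0.0792.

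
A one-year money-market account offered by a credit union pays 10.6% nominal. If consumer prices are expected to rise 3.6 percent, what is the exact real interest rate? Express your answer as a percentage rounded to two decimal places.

6.76%

By the Fisher identity, 1 + r = (1 + i)/(1 + π).
1 + r = 1.10600 / 1.03600 = 1.067568
r = 1.067568 − 1 = 6.7568%, i.e. 6.76%.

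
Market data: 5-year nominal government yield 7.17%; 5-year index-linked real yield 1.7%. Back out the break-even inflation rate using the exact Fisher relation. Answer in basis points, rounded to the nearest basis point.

538 basis points

(1 + π) = (1 + i)/(1 + r) = 1.07170 / 1.01700 = 1.053786
Break-even inflation = 1.053786 − 1 → 538 basis points.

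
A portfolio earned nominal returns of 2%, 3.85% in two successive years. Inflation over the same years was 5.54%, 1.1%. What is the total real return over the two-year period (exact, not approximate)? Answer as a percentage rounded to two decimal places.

-0.73%

Nominal growth factor = 1.0200 × 1.0385 = 1.059270
Price-level growth factor = 1.0554 × 1.0110 = 1.067009
Real growth factor = 1.059270 / 1.067009 = 0.992747
Total real return = 0.992747 − 1 → -0.73%.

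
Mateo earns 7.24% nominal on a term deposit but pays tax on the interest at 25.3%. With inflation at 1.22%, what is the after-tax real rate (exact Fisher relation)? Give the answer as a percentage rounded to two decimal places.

After-tax nominal return = 7.24% × (1 − 0.253) = 5.40828%.
1 + r = 1.0540828 / 1.01220 = 1.041378
After-tax real rate = 1.041378 − 1 → 4.14%.

4.14%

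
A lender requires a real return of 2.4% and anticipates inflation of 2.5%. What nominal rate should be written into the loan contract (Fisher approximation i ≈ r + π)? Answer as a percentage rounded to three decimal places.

4.900%

i ≈ r + π = 2.4% + 2.5% = 4.900%.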